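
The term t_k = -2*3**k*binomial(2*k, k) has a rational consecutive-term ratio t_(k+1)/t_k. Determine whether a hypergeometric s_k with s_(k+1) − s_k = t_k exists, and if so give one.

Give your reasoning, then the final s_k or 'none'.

The ratio is 6*(2*k + 1)/(k + 1).
A = 12*k + 6, B = k + 1, C = 1.
Solve (12*k + 6)·f(k+1) − (k)·f(k) = 1.
d = -1 from the (1,1,0) case.
deg f ≤ -1 is impossible — no certificate.

no hypergeometric antidifference exists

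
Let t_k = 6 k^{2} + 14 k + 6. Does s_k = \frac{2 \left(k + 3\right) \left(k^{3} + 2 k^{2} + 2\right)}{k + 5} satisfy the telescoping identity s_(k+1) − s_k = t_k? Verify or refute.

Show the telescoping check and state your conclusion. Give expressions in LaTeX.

Invalid: residual \frac{4 \left(- 2 k^{3} - 20 k^{2} - 38 k - 13\right)}{k^{2} + 11 k + 30} ≠ 0.

s_(k+1) = 2*(k + 4)*((k + 1)**3 + 2*(k + 1)**2 + 2)/(k + 6)
s_(k+1) − s_k = 2*(3*k**4 + 36*k**3 + 130*k**2 + 167*k + 64)/(k**2 + 11*k + 30)
(s_(k+1) − s_k) − t_k = 4*(-2*k**3 - 20*k**2 - 38*k - 13)/(k**2 + 11*k + 30)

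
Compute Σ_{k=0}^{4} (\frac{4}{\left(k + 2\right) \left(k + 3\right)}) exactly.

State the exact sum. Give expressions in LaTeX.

Σ = 10/7

The ratio is (k + 2)/(k + 4).
So A=k + 2 and B=k + 4, with C=1.
Set up (k + 2)·f(k+1) − (k + 3)·f(k) − (1) = 0.
deg f ≤ 1 (via 1,1,0).
A polynomial solution: f(k) = k/2.
Certificate R = B(k−1)f/C = k*(k + 3)/2 gives s_k = 2*k/(k + 2).
Check: Δs_k = 4/(k**2 + 5*k + 6). ✓
Sum = s_(5) − s_(0); s_(5) = 10/7, s_(0) = 0 ⇒ 10/7.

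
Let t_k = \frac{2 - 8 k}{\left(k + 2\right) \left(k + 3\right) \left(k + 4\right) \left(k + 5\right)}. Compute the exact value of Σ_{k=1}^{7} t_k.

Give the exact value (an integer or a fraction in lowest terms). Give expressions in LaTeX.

Σ = -49/660

Step 1: r(k) = (k + 2)*(4*k + 3)/((k + 6)*(4*k - 1)).
A = k + 2, B = k + 6, C = k - 1/4.
Key eq: (k + 2)·f(k+1) = (k + 5)·f(k) + (k - 1/4).
From deg A=1, deg B=1, deg C=1: d=3.
Solve for f: f(k) = k*(k - 2)*(k + 11)/96 (degree 3 ≤ 3).
Get s_k = R·t_k = -k*(k**2 + 9*k - 22)/(12*(k + 2)*(k + 3)*(k + 4)) with R(k) = B(k−1)f(k)/C(k) = k*(k - 2)*(k + 5)*(k + 11)/(24*(4*k - 1)).
Verify: 2*(1 - 4*k)/(k**4 + 14*k**3 + 71*k**2 + 154*k + 120) matches t_k.
Σ_(k=1)^(7) t_k = s_(8) − s_(1) = -19/330 − (1/60) = -49/660.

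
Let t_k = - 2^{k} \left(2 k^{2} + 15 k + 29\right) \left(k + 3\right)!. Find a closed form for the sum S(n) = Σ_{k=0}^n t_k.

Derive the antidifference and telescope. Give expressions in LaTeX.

S(n) = - 2 \cdot 2^{n} n \left(n + 4\right)! - 8 \cdot 2^{n} \left(n + 4\right)! + 18

Step 1: r(k) = 2*(2*k**3 + 27*k**2 + 122*k + 184)/(2*k**2 + 15*k + 29).
Gosper form: A/B · C(k+1)/C(k) with A=2*k + 8, B=1, C=k**2 + 15*k/2 + 29/2.
f must satisfy (2*k + 8)·f(k+1) − (1)·f(k) = k**2 + 15*k/2 + 29/2.
Bound: deg f ≤ 1.
Match coefficients ⇒ f(k) = (k + 3)/2.
So s_k = (B(k−1)f/C)·t_k = ((k + 3)/(2*k**2 + 15*k + 29))·t_k = -2**k*(k + 3)*factorial(k + 3).
s_(k+1) − s_k = -2**k*(2*k**2 + 15*k + 29)*factorial(k + 3) = t_k.
Evaluate: s_(n+1) = -2**(n + 1)*(n + 4)*factorial(n + 4); subtract s_(0) = -18 ⇒ S(n) = -2*2**n*n*factorial(n + 4) - 8*2**n*factorial(n + 4) + 18.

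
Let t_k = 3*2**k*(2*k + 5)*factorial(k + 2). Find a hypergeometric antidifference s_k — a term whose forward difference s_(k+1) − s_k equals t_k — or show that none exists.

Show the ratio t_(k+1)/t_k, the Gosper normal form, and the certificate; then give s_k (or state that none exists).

s_k = 3*2**k*factorial(k + 2)

Compute t_(k+1)/t_k: get 2*(k + 3)*(2*k + 7)/(2*k + 5).
Gosper form: A/B · C(k+1)/C(k) with A=2*k + 6, B=1, C=k + 5/2.
Need (2*k + 6)·f(k+1) − (1)·f(k) = k + 5/2.
Bound: deg f ≤ 0.
Match coefficients ⇒ f(k) = 1/2.
Then R = B(k−1)f/C = 1/(2*k + 5), so s_k = R(k)·t_k = 3*2**k*factorial(k + 2).
Δs = 3*2**k*(2*k + 5)*factorial(k + 2), as required.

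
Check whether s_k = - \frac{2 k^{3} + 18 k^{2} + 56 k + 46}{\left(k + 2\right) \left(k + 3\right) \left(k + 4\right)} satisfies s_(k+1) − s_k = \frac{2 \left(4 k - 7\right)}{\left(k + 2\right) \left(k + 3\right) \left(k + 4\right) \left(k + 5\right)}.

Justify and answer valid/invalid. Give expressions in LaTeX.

s_(k+1) = 2*(-28*k - (k + 1)**3 - 9*(k + 1)**2 - 51)/((k + 3)*(k + 4)*(k + 5))
s_(k+1) − s_k = 2*(4*k - 7)/(k**4 + 14*k**3 + 71*k**2 + 154*k + 120)
(s_(k+1) − s_k) − t_k = 0

Valid: the claim telescopes to t_k.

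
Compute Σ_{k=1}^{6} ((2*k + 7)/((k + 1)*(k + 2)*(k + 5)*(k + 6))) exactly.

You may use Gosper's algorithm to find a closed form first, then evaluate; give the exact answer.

Σ = 7/96

t_(k+1)/t_k = (k + 1)*(k + 5)*(2*k + 9)/((k + 3)*(k + 7)*(2*k + 7)).
Factor: A=k + 1; B=k + 7; C=k**3 + 21*k**2/2 + 73*k/2 + 42.
f must satisfy (k + 1)·f(k+1) − (k + 6)·f(k) = k**3 + 21*k**2/2 + 73*k/2 + 42.
Degrees (1,1,3) ⇒ d ≤ 5.
Match coefficients ⇒ f(k) = k*(k + 2)*(k + 3)*(k + 4)*(k + 6)/10.
Get s_k = R·t_k = k*(k + 6)/(5*(k**2 + 6*k + 5)) with R(k) = B(k−1)f(k)/C(k) = k*(k + 2)*(k + 6)**2/(5*(2*k + 7)).
Δs = (2*k + 7)/(k**4 + 14*k**3 + 65*k**2 + 112*k + 60), as required.
Σ_(k=1)^(6) t_k = s_(7) − s_(1) = 91/480 − (7/60) = 7/96.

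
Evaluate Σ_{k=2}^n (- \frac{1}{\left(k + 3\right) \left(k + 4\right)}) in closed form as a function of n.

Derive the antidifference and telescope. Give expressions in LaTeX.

S(n) = \frac{1 - n}{5 \left(n + 4\right)}

Compute t_(k+1)/t_k: get (k + 3)/(k + 5).
Factor: A=k + 3; B=k + 5; C=1.
Solve (k + 3)·f(k+1) − (k + 4)·f(k) = 1.
d = 1 from the (1,1,0) case.
A polynomial solution: f(k) = k/3.
R(k) = B(k−1)·f(k)/C(k) = k*(k + 4)/3; s_k = R·t_k = -k/(3*k + 9).
Δs = -1/(k**2 + 7*k + 12), as required.
Telescope: S(n) = s_(n+1) − s_(2) = (-n - 1)/(3*(n + 4)) − (-2/15) = (1 - n)/(5*(n + 4)).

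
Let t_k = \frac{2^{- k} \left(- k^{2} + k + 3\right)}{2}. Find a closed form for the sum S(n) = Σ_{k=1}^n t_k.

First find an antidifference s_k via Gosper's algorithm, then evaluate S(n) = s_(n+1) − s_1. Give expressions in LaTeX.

S(n) = 2^{- n - 1} \left(- 2^{n} + n^{2} + 3 n + 1\right)

Compute t_(k+1)/t_k: get (k**2 + k - 3)/(2*(k**2 - k - 3)).
Normal form (A,B,C) = (1/2, 1, k**2 - k - 3).
Need (1/2)·f(k+1) − (1)·f(k) = k**2 - k - 3.
deg f ≤ 2 (via 0,0,2).
Solving with deg f ≤ 2: f(k) = -2*(k**2 + k - 1).
So s_k = (B(k−1)f/C)·t_k = (-2*(k**2 + k - 1)/(k**2 - k - 3))·t_k = (k**2 + k - 1)/2**k.
Δs = (-k**2 + k + 3)/(2*2**k), as required.
Evaluate: s_(n+1) = 2**(-n - 1)*(n**2 + 3*n + 1); subtract s_(1) = 1/2 ⇒ S(n) = 2**(-n - 1)*(-2**n + n**2 + 3*n + 1).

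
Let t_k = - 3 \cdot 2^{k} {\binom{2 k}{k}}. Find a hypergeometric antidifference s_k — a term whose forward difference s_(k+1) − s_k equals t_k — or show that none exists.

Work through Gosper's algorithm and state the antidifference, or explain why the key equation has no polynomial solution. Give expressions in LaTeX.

The ratio is 4*(2*k + 1)/(k + 1).
Take A(k)=8*k + 4, B(k)=k + 1, C(k)=1.
Set up (8*k + 4)·f(k+1) − (k)·f(k) − (1) = 0.
From deg A=1, deg B=1, deg C=0: d=-1.
deg f ≤ -1 is impossible — no certificate.

none — t_k is not Gosper-summable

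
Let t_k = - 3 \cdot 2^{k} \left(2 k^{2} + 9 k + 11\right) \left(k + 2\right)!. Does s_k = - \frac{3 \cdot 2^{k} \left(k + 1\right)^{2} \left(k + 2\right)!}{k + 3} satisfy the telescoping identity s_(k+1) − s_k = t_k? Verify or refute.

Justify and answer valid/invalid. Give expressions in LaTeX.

s_(k+1) = -6*2**k*(k + 2)**2*factorial(k + 3)/(k + 4)
s_(k+1) − s_k = -3*2**k*(2*k**4 + 19*k**3 + 68*k**2 + 111*k + 68)*factorial(k + 2)/((k + 3)*(k + 4))
(s_(k+1) − s_k) − t_k = 6*2**k*(2*k**3 + 15*k**2 + 37*k + 32)*factorial(k + 2)/((k + 3)*(k + 4))

Invalid: residual \frac{6 \cdot 2^{k} \left(2 k^{3} + 15 k^{2} + 37 k + 32\right) \left(k + 2\right)!}{\left(k + 3\right) \left(k + 4\right)} ≠ 0.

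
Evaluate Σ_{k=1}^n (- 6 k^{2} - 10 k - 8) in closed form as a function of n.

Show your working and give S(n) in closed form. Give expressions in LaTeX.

The ratio is (3*k**2 + 11*k + 12)/(3*k**2 + 5*k + 4).
Gosper form: A/B · C(k+1)/C(k) with A=1, B=1, C=k**2 + 5*k/3 + 4/3.
f must satisfy (1)·f(k+1) − (1)·f(k) = k**2 + 5*k/3 + 4/3.
deg f ≤ 3 (via 0,0,2).
A polynomial solution: f(k) = k*(k**2 + k + 2)/3.
Then R = B(k−1)f/C = k*(k**2 + k + 2)/(3*k**2 + 5*k + 4), so s_k = R(k)·t_k = 2*k*(-k**2 - k - 2).
Verify: -6*k**2 - 10*k - 8 matches t_k.
Telescope: S(n) = s_(n+1) − s_(1) = -2*n**3 - 8*n**2 - 14*n - 8 − (-8) = 2*n*(-n**2 - 4*n - 7).

S(n) = 2 n \left(- n^{2} - 4 n - 7\right)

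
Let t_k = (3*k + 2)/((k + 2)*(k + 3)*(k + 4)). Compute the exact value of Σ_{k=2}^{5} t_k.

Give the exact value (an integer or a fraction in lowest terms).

Σ = 7/36

Ratio r(k) = (k + 2)*(3*k + 5)/((k + 5)*(3*k + 2)).
Normal form (A,B,C) = (k + 2, k + 5, k + 2/3).
Set up (k + 2)·f(k+1) − (k + 4)·f(k) − (k + 2/3) = 0.
d = 2 from the (1,1,1) case.
Solve for f: f(k) = k*(2*k + 1)/9 (degree 2 ≤ 2).
So s_k = (B(k−1)f/C)·t_k = (k*(k + 4)*(2*k + 1)/(3*(3*k + 2)))·t_k = k*(2*k + 1)/(3*(k + 2)*(k + 3)).
Δs = (3*k + 2)/(k**3 + 9*k**2 + 26*k + 24), as required.
Telescoping: Σ = s_(6) − s_(2) = 13/36 − (1/6) = 7/36.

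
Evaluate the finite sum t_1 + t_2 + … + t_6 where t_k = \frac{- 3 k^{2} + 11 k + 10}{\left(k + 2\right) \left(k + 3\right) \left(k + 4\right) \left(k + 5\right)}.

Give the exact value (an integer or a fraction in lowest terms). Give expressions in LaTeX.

Σ = 157/1980

Compute t_(k+1)/t_k: get (k + 2)*(11*k - 3*(k + 1)**2 + 21)/((k + 6)*(-3*k**2 + 11*k + 10)).
Factor: A=k + 2; B=k + 6; C=k**2 - 11*k/3 - 10/3.
Set up (k + 2)·f(k+1) − (k + 5)·f(k) − (k**2 - 11*k/3 - 10/3) = 0.
d = 3 from the (1,1,2) case.
Solve for f: f(k) = -k*(3*k + 2)/3 (degree 2 ≤ 3).
R(k) = B(k−1)·f(k)/C(k) = -k*(k + 5)*(3*k + 2)/(3*k**2 - 11*k - 10); s_k = R·t_k = k*(3*k + 2)/((k + 2)*(k + 3)*(k + 4)).
s_(k+1) − s_k = (-3*k**2 + 11*k + 10)/(k**4 + 14*k**3 + 71*k**2 + 154*k + 120) = t_k.
Sum = s_(7) − s_(1); s_(7) = 161/990, s_(1) = 1/12 ⇒ 157/1980.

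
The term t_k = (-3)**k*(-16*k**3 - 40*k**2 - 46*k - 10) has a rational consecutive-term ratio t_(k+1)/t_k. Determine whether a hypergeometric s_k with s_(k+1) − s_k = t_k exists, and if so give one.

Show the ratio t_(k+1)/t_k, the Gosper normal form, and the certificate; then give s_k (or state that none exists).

Ratio r(k) = 3*(-8*k**3 - 44*k**2 - 87*k - 56)/(8*k**3 + 20*k**2 + 23*k + 5).
Gosper form: A/B · C(k+1)/C(k) with A=-3, B=1, C=k**3 + 5*k**2/2 + 23*k/8 + 5/8.
Set up (-3)·f(k+1) − (1)·f(k) − (k**3 + 5*k**2/2 + 23*k/8 + 5/8) = 0.
From deg A=0, deg B=0, deg C=3: d=3.
Solving with deg f ≤ 3: f(k) = -(4*k**3 + k**2 + k - 2)/16.
Certificate R = B(k−1)f/C = -(4*k**3 + k**2 + k - 2)/(2*(8*k**3 + 20*k**2 + 23*k + 5)) gives s_k = (-3)**k*(4*k**3 + k**2 + k - 2).
Check: Δs_k = (-3)**k*(-16*k**3 - 40*k**2 - 46*k - 10). ✓

s_k = (-3)**k*(4*k**3 + k**2 + k - 2)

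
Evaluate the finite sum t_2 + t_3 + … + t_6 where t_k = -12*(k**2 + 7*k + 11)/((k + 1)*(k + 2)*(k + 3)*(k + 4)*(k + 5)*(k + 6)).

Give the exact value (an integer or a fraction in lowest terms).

Σ = -19/560

r(k) = (k + 1)*(7*k + (k + 1)**2 + 18)/((k + 7)*(k**2 + 7*k + 11)) after simplifying.
Factor: A=k + 1; B=k + 7; C=k**2 + 7*k + 11.
Set up (k + 1)·f(k+1) − (k + 6)·f(k) − (k**2 + 7*k + 11) = 0.
Bound: deg f ≤ 5.
Solve for f: f(k) = k*(k + 2)*(k + 4)*(k**2 + 9*k + 23)/45 (degree 5 ≤ 5).
Get s_k = R·t_k = 4*k*(-k**2 - 9*k - 23)/(15*(k**3 + 9*k**2 + 23*k + 15)) with R(k) = B(k−1)f(k)/C(k) = k*(k + 2)*(k + 4)*(k + 6)*(k**2 + 9*k + 23)/(45*(k**2 + 7*k + 11)).
Δs = 12*(-k**2 - 7*k - 11)/(k**6 + 21*k**5 + 175*k**4 + 735*k**3 + 1624*k**2 + 1764*k + 720), as required.
Σ_(k=2)^(6) t_k = s_(7) − s_(2) = -21/80 − (-8/35) = -19/560.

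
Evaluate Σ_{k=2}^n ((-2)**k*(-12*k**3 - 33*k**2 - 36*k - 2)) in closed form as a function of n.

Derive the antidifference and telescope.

The ratio is 2*(-12*k**3 - 69*k**2 - 138*k - 83)/(12*k**3 + 33*k**2 + 36*k + 2).
Gosper form: A/B · C(k+1)/C(k) with A=-2, B=1, C=k**3 + 11*k**2/4 + 3*k + 1/6.
f must satisfy (-2)·f(k+1) − (1)·f(k) = k**3 + 11*k**2/4 + 3*k + 1/6.
From deg A=0, deg B=0, deg C=3: d=3.
Match coefficients ⇒ f(k) = -(4*k**3 + 3*k**2 - 4)/12.
R(k) = B(k−1)·f(k)/C(k) = -(4*k**3 + 3*k**2 - 4)/(12*k**3 + 33*k**2 + 36*k + 2); s_k = R·t_k = (-2)**k*(4*k**3 + 3*k**2 - 4).
Check: Δs_k = (-2)**k*(-12*k**3 - 33*k**2 - 36*k - 2). ✓
Evaluate: s_(n+1) = (-2)**(n + 1)*(4*n**3 + 15*n**2 + 18*n + 3); subtract s_(2) = 160 ⇒ S(n) = -8*(-2)**n*n**3 - 30*(-2)**n*n**2 - 36*(-2)**n*n - 6*(-2)**n - 160.

S(n) = -8*(-2)**n*n**3 - 30*(-2)**n*n**2 - 36*(-2)**n*n - 6*(-2)**n - 160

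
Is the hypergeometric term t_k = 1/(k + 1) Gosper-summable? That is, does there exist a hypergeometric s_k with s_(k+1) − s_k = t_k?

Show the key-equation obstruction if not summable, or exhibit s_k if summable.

t_(k+1)/t_k = (k + 1)/(k + 2).
A = k + 1, B = k + 2, C = 1.
Set up (k + 1)·f(k+1) − (k + 1)·f(k) − (1) = 0.
Degrees (1,1,0) ⇒ d ≤ 0.
Generic f = c0 gives residual -1; -1 = 0 cannot hold, so t_k is not Gosper-summable.

No — key equation has no polynomial f.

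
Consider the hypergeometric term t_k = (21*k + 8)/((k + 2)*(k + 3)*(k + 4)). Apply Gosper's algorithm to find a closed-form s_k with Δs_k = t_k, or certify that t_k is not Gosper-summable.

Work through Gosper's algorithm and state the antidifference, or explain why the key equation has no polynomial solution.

Compute t_(k+1)/t_k: get (k + 2)*(21*k + 29)/((k + 5)*(21*k + 8)).
Normal form (A,B,C) = (k + 2, k + 5, k + 8/21).
Need (k + 2)·f(k+1) − (k + 4)·f(k) = k + 8/21.
d = 2 from the (1,1,1) case.
Solve for f: f(k) = k*(25*k - 1)/126 (degree 2 ≤ 2).
R(k) = B(k−1)·f(k)/C(k) = k*(k + 4)*(25*k - 1)/(6*(21*k + 8)); s_k = R·t_k = k*(25*k - 1)/(6*(k + 2)*(k + 3)).
s_(k+1) − s_k = (21*k + 8)/(k**3 + 9*k**2 + 26*k + 24) = t_k.

s_k = k*(25*k - 1)/(6*(k + 2)*(k + 3))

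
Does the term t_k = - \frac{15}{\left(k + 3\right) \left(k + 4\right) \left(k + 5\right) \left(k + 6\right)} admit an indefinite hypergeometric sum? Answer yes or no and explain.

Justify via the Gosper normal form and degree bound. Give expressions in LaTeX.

Ratio r(k) = (k + 3)/(k + 7).
Take A(k)=k + 3, B(k)=k + 7, C(k)=1.
Solve (k + 3)·f(k+1) − (k + 6)·f(k) = 1.
deg f ≤ 3 (via 1,1,0).
A polynomial solution: f(k) = k*(k**2 + 12*k + 47)/180.
Then R = B(k−1)f/C = k*(k + 6)*(k**2 + 12*k + 47)/180, so s_k = R(k)·t_k = k*(-k**2 - 12*k - 47)/(12*(k + 3)*(k + 4)*(k + 5)).
Verify: -15/(k**4 + 18*k**3 + 119*k**2 + 342*k + 360) matches t_k.

Yes. s_k = \frac{k \left(- k^{2} - 12 k - 47\right)}{12 \left(k + 3\right) \left(k + 4\right) \left(k + 5\right)}.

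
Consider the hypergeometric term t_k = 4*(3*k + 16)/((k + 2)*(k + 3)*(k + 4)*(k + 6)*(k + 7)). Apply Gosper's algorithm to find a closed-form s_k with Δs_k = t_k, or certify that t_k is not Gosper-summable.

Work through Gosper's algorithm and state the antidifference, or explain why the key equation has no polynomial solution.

s_k = k*(k**2 + 11*k + 36)/(9*(k**3 + 11*k**2 + 36*k + 36))

The ratio is (k + 2)*(k + 6)*(3*k + 19)/((k + 5)*(k + 8)*(3*k + 16)).
Gosper form: A/B · C(k+1)/C(k) with A=k + 2, B=k + 8, C=k**2 + 31*k/3 + 80/3.
f must satisfy (k + 2)·f(k+1) − (k + 7)·f(k) = k**2 + 31*k/3 + 80/3.
From deg A=1, deg B=1, deg C=2: d=5.
A polynomial solution: f(k) = k*(k + 4)*(k + 5)*(k**2 + 11*k + 36)/108.
Then R = B(k−1)f/C = k*(k + 4)*(k + 7)*(k**2 + 11*k + 36)/(36*(3*k + 16)), so s_k = R(k)·t_k = k*(k**2 + 11*k + 36)/(9*(k**3 + 11*k**2 + 36*k + 36)).
Δs = 4*(3*k + 16)/(k**5 + 22*k**4 + 185*k**3 + 740*k**2 + 1404*k + 1008), as required.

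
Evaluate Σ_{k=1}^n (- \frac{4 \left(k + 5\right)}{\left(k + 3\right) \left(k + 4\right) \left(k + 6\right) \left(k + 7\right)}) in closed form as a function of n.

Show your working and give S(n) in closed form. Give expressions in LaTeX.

Step 1: r(k) = (k + 3)*(k + 6)**2/((k + 5)**2*(k + 8)).
Gosper form: A/B · C(k+1)/C(k) with A=k + 3, B=k + 8, C=k**2 + 10*k + 25.
Solve (k + 3)·f(k+1) − (k + 7)·f(k) = k**2 + 10*k + 25.
Bound: deg f ≤ 4.
Solve for f: f(k) = k*(k + 4)*(k + 5)*(k + 9)/36 (degree 4 ≤ 4).
Get s_k = R·t_k = k*(-k - 9)/(9*(k**2 + 9*k + 18)) with R(k) = B(k−1)f(k)/C(k) = k*(k + 4)*(k + 7)*(k + 9)/(36*(k + 5)).
s_(k+1) − s_k = 4*(-k - 5)/(k**4 + 20*k**3 + 145*k**2 + 450*k + 504) = t_k.
s_(n+1) = (-n**2 - 11*n - 10)/(9*(n**2 + 11*n + 28)) and s_(1) = -5/126, so S(n) = n*(-n - 11)/(14*(n**2 + 11*n + 28)).

S(n) = \frac{n \left(- n - 11\right)}{14 \left(n^{2} + 11 n + 28\right)}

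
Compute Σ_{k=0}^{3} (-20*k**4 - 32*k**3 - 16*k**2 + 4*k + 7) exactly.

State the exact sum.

t_(k+1)/t_k = (20*k**4 + 112*k**3 + 232*k**2 + 204*k + 57)/(20*k**4 + 32*k**3 + 16*k**2 - 4*k - 7).
Gosper form: A/B · C(k+1)/C(k) with A=1, B=1, C=k**4 + 8*k**3/5 + 4*k**2/5 - k/5 - 7/20.
Solve (1)·f(k+1) − (1)·f(k) = k**4 + 8*k**3/5 + 4*k**2/5 - k/5 - 7/20.
d = 5 from the (0,0,4) case.
Coefficient equations give f(k) = k*(4*k**4 - 2*k**3 - 4*k**2 - 2*k - 3)/20.
Get s_k = R·t_k = k*(-4*k**4 + 2*k**3 + 4*k**2 + 2*k + 3) with R(k) = B(k−1)f(k)/C(k) = k*(4*k**4 - 2*k**3 - 4*k**2 - 2*k - 3)/(20*k**4 + 32*k**3 + 16*k**2 - 4*k - 7).
Δs = -20*k**4 - 32*k**3 - 16*k**2 + 4*k + 7, as required.
Telescoping: Σ = s_(4) − s_(0) = -3284 − (0) = -3284.

Σ = -3284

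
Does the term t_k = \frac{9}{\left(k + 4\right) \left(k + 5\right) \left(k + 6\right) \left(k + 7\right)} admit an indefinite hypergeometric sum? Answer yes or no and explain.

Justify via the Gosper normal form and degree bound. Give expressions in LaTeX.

Yes. s_k = \frac{k \left(k^{2} + 15 k + 74\right)}{40 \left(k + 4\right) \left(k + 5\right) \left(k + 6\right)}.

Ratio r(k) = (k + 4)/(k + 8).
So A=k + 4 and B=k + 8, with C=1.
Key eq: (k + 4)·f(k+1) = (k + 7)·f(k) + (1).
Degrees (1,1,0) ⇒ d ≤ 3.
Match coefficients ⇒ f(k) = k*(k**2 + 15*k + 74)/360.
So s_k = (B(k−1)f/C)·t_k = (k*(k + 7)*(k**2 + 15*k + 74)/360)·t_k = k*(k**2 + 15*k + 74)/(40*(k + 4)*(k + 5)*(k + 6)).
Check: Δs_k = 9/(k**4 + 22*k**3 + 179*k**2 + 638*k + 840). ✓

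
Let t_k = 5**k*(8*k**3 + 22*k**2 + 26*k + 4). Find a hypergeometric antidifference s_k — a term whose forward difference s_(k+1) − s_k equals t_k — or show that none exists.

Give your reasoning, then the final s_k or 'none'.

t_(k+1)/t_k = 5*(4*k**3 + 23*k**2 + 47*k + 30)/(4*k**3 + 11*k**2 + 13*k + 2).
Take A(k)=5, B(k)=1, C(k)=k**3 + 11*k**2/4 + 13*k/4 + 1/2.
Key eq: (5)·f(k+1) = (1)·f(k) + (k**3 + 11*k**2/4 + 13*k/4 + 1/2).
Bound: deg f ≤ 3.
Solve for f: f(k) = (k - 1)*(k**2 + 2)/4 (degree 3 ≤ 3).
Get s_k = R·t_k = 2*5**k*(k**3 - k**2 + 2*k - 2) with R(k) = B(k−1)f(k)/C(k) = (k - 1)*(k**2 + 2)/(4*k**3 + 11*k**2 + 13*k + 2).
Verify: 5**k*(8*k**3 + 22*k**2 + 26*k + 4) matches t_k.

s_k = 2*5**k*(k**3 - k**2 + 2*k - 2)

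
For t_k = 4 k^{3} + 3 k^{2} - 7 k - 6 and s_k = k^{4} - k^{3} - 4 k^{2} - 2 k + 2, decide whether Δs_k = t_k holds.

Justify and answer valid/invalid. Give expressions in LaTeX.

Valid: the claim telescopes to t_k.

s_(k+1) = k**4 + 3*k**3 - k**2 - 9*k - 4
s_(k+1) − s_k = 4*k**3 + 3*k**2 - 7*k - 6
(s_(k+1) − s_k) − t_k = 0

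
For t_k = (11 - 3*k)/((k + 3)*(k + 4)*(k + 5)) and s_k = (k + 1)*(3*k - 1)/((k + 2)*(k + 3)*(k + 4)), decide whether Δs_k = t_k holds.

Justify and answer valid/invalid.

s_(k+1) = (k + 2)*(3*k + 2)/((k + 3)*(k + 4)*(k + 5))
s_(k+1) − s_k = (-3*k**2 + 11*k + 13)/(k**4 + 14*k**3 + 71*k**2 + 154*k + 120)
(s_(k+1) − s_k) − t_k = 3*(2*k - 3)/(k**4 + 14*k**3 + 71*k**2 + 154*k + 120)

Invalid: residual 3*(2*k - 3)/(k**4 + 14*k**3 + 71*k**2 + 154*k + 120) ≠ 0.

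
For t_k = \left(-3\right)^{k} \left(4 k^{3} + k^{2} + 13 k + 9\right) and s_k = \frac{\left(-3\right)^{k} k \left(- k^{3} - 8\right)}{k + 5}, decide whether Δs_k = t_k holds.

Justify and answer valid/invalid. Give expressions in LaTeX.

s_(k+1) = 3*(-3)**k*(k + 1)*((k + 1)**3 + 8)/(k + 6)
s_(k+1) − s_k = (-3)**k*(k*(k + 6)*(k**3 + 8) + 3*(k + 1)*(k + 5)*((k + 1)**3 + 8))/((k + 5)*(k + 6))
(s_(k+1) − s_k) − t_k = (-3)**(k + 1)*(4*k**4 + 22*k**3 + 16*k**2 + 78*k + 45)/(k**2 + 11*k + 30)

Invalid: residual \frac{\left(-3\right)^{k + 1} \left(4 k^{4} + 22 k^{3} + 16 k^{2} + 78 k + 45\right)}{k^{2} + 11 k + 30} ≠ 0.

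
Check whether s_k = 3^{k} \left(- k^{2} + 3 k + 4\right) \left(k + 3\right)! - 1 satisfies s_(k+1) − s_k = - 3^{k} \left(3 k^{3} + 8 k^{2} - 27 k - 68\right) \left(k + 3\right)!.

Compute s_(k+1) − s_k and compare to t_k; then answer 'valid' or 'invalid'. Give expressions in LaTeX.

Valid — Δs_k = t_k.

s_(k+1) = 3**(k + 1)*(3*k - (k + 1)**2 + 7)*factorial(k + 4) - 1
s_(k+1) − s_k = -3**k*(3*k**3 + 8*k**2 - 27*k - 68)*factorial(k + 3)
(s_(k+1) − s_k) − t_k = 0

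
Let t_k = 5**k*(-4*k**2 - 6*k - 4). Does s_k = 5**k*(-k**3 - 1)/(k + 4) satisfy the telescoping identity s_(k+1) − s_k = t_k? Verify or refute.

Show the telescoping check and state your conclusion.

s_(k+1) = 5**(k + 1)*(-(k + 1)**3 - 1)/(k + 5)
s_(k+1) − s_k = 5**k*(-5*(k + 4)*((k + 1)**3 + 1) + (k + 5)*(k**3 + 1))/((k + 4)*(k + 5))
(s_(k+1) − s_k) − t_k = 5**k*(12*k**3 + 63*k**2 + 87*k + 45)/(k**2 + 9*k + 20)

Invalid: residual 5**k*(12*k**3 + 63*k**2 + 87*k + 45)/(k**2 + 9*k + 20) ≠ 0.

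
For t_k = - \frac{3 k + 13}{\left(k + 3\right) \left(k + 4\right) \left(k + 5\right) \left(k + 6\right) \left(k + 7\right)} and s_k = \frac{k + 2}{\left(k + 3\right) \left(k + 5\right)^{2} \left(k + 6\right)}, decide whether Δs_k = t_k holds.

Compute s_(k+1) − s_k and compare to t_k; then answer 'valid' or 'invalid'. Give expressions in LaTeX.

s_(k+1) = (k + 3)/((k + 4)*(k + 6)**2*(k + 7))
s_(k+1) − s_k = (-(k + 2)*(k + 4)*(k + 6)*(k + 7) + (k + 3)**2*(k + 5)**2)/((k + 3)*(k + 4)*(k + 5)**2*(k + 6)**2*(k + 7))
(s_(k+1) − s_k) − t_k = 3*(4*k**2 + 39*k + 93)/(k**7 + 36*k**6 + 550*k**5 + 4620*k**4 + 23029*k**3 + 68064*k**2 + 110340*k + 75600)

Invalid: residual \frac{3 \left(4 k^{2} + 39 k + 93\right)}{k^{7} + 36 k^{6} + 550 k^{5} + 4620 k^{4} + 23029 k^{3} + 68064 k^{2} + 110340 k + 75600} ≠ 0.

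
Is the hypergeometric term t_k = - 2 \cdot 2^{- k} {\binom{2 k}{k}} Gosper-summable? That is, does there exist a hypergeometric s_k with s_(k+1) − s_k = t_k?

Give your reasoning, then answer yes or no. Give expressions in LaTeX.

No — negative degree bound, so no certificate f.

t_(k+1)/t_k = (2*k + 1)/(k + 1).
A = 2*k + 1, B = k + 1, C = 1.
Key eq: (2*k + 1)·f(k+1) = (k)·f(k) + (1).
deg f ≤ -1 (via 1,1,0).
d = -1 < 0 ⇒ no nonzero polynomial f; not summable.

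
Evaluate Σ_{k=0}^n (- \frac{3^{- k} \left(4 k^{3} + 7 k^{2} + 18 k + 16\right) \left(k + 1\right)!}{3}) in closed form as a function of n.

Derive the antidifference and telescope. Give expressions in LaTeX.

t_(k+1)/t_k = (4*k**4 + 27*k**3 + 82*k**2 + 133*k + 90)/(3*(4*k**3 + 7*k**2 + 18*k + 16)).
So A=k/3 + 2/3 and B=1, with C=k**3 + 7*k**2/4 + 9*k/2 + 4.
Set up (k/3 + 2/3)·f(k+1) − (1)·f(k) − (k**3 + 7*k**2/4 + 9*k/2 + 4) = 0.
Degrees (1,0,3) ⇒ d ≤ 2.
Solving with deg f ≤ 2: f(k) = 3*(4*k**2 + 3*k - 2)/4.
So s_k = (B(k−1)f/C)·t_k = (3*(4*k**2 + 3*k - 2)/(4*k**3 + 7*k**2 + 18*k + 16))·t_k = -(4*k**2 + 3*k - 2)*factorial(k + 1)/3**k.
s_(k+1) − s_k = -(4*k**3 + 7*k**2 + 18*k + 16)*factorial(k + 1)/(3*3**k) = t_k.
Telescope: S(n) = s_(n+1) − s_(0) = -3**(-n - 1)*(4*n**2 + 11*n + 5)*factorial(n + 2) − (2) = -(6*3**n + 4*n**4*factorial(n) + 23*n**3*factorial(n) + 46*n**2*factorial(n) + 37*n*factorial(n) + 10*factorial(n))/(3*3**n).

S(n) = - \frac{3^{- n} \left(6 \cdot 3^{n} + 4 n^{4} n! + 23 n^{3} n! + 46 n^{2} n! + 37 n n! + 10 n!\right)}{3}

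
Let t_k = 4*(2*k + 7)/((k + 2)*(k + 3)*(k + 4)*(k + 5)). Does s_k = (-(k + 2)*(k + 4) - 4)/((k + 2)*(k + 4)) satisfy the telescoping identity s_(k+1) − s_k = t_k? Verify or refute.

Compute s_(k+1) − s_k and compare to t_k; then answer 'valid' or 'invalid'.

s_(k+1) = (-(k + 3)*(k + 5) - 4)/((k + 3)*(k + 5))
s_(k+1) − s_k = 4*(2*k + 7)/(k**4 + 14*k**3 + 71*k**2 + 154*k + 120)
(s_(k+1) − s_k) − t_k = 0

Valid: the claim telescopes to t_k.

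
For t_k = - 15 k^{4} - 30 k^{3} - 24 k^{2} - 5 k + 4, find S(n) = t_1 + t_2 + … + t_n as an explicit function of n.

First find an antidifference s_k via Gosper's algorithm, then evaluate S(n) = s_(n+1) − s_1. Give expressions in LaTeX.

Compute t_(k+1)/t_k: get (15*k**4 + 90*k**3 + 204*k**2 + 203*k + 70)/(15*k**4 + 30*k**3 + 24*k**2 + 5*k - 4).
Take A(k)=1, B(k)=1, C(k)=k**4 + 2*k**3 + 8*k**2/5 + k/3 - 4/15.
f must satisfy (1)·f(k+1) − (1)·f(k) = k**4 + 2*k**3 + 8*k**2/5 + k/3 - 4/15.
From deg A=0, deg B=0, deg C=4: d=5.
Solve for f: f(k) = k*(k + 1)*(3*k**3 - 3*k**2 + k - 3)/15 (degree 5 ≤ 5).
So s_k = (B(k−1)f/C)·t_k = (k*(3*k**3 - 3*k**2 + k - 3)/(15*k**3 + 15*k**2 + 9*k - 4))·t_k = k*(-3*k**4 + 2*k**2 + 2*k + 3).
s_(k+1) − s_k = -15*k**4 - 30*k**3 - 24*k**2 - 5*k + 4 = t_k.
Σ_(k=1)^n t_k = s_(n+1) − s_(1) = (-3*n**5 - 15*n**4 - 28*n**3 - 22*n**2 - 2*n + 4) − (4), i.e. n*(-3*n**4 - 15*n**3 - 28*n**2 - 22*n - 2).

S(n) = n \left(- 3 n^{4} - 15 n^{3} - 28 n^{2} - 22 n - 2\right)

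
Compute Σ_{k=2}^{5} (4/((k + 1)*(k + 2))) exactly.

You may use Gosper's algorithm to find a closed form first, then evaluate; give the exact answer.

Ratio r(k) = (k + 1)/(k + 3).
Gosper form: A/B · C(k+1)/C(k) with A=k + 1, B=k + 3, C=1.
Key eq: (k + 1)·f(k+1) = (k + 2)·f(k) + (1).
From deg A=1, deg B=1, deg C=0: d=1.
Coefficient equations give f(k) = k.
Certificate R = B(k−1)f/C = k*(k + 2) gives s_k = 4*k/(k + 1).
Δs = 4/(k**2 + 3*k + 2), as required.
Sum = s_(6) − s_(2); s_(6) = 24/7, s_(2) = 8/3 ⇒ 16/21.

Σ = 16/21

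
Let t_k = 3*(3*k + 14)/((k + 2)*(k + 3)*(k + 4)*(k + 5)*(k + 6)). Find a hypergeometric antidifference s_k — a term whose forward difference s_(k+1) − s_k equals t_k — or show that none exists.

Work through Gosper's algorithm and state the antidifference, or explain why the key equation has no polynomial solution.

s_k = k*(k**2 + 10*k + 31)/(10*(k**3 + 10*k**2 + 31*k + 30))

r(k) = (k + 2)*(3*k + 17)/((k + 7)*(3*k + 14)) after simplifying.
Take A(k)=k + 2, B(k)=k + 7, C(k)=k + 14/3.
Need (k + 2)·f(k+1) − (k + 6)·f(k) = k + 14/3.
deg f ≤ 4 (via 1,1,1).
Coefficient equations give f(k) = k*(k + 4)*(k**2 + 10*k + 31)/90.
Get s_k = R·t_k = k*(k**2 + 10*k + 31)/(10*(k**3 + 10*k**2 + 31*k + 30)) with R(k) = B(k−1)f(k)/C(k) = k*(k + 4)*(k + 6)*(k**2 + 10*k + 31)/(30*(3*k + 14)).
s_(k+1) − s_k = 3*(3*k + 14)/(k**5 + 20*k**4 + 155*k**3 + 580*k**2 + 1044*k + 720) = t_k.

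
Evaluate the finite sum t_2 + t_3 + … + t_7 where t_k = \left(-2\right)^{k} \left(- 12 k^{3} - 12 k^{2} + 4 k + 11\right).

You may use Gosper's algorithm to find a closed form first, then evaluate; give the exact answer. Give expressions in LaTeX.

Σ = 450276

Ratio r(k) = 2*(-12*k**3 - 48*k**2 - 56*k - 9)/(12*k**3 + 12*k**2 - 4*k - 11).
Take A(k)=-2, B(k)=1, C(k)=k**3 + k**2 - k/3 - 11/12.
f must satisfy (-2)·f(k+1) − (1)·f(k) = k**3 + k**2 - k/3 - 11/12.
From deg A=0, deg B=0, deg C=3: d=3.
Solve for f: f(k) = -(4*k**3 - 4*k**2 - 4*k - 1)/12 (degree 3 ≤ 3).
Then R = B(k−1)f/C = -(4*k**3 - 4*k**2 - 4*k - 1)/(12*k**3 + 12*k**2 - 4*k - 11), so s_k = R(k)·t_k = (-2)**k*(4*k**3 - 4*k**2 - 4*k - 1).
Δs = (-2)**k*(-12*k**3 - 12*k**2 + 4*k + 11), as required.
Evaluate s at k=8 and k=2: 450304 and 28; difference 450276.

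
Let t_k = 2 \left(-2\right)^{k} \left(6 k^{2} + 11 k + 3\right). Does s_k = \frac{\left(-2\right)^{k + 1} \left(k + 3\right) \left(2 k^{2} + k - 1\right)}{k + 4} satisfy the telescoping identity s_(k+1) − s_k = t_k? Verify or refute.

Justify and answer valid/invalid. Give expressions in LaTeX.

s_(k+1) = (-2)**(k + 2)*(k + 4)*(k + 2*(k + 1)**2)/(k + 5)
s_(k+1) − s_k = 2*(-2)**k*(6*k**4 + 59*k**3 + 185*k**2 + 199*k + 49)/(k**2 + 9*k + 20)
(s_(k+1) − s_k) − t_k = (-2)**(k + 1)*(6*k**3 + 37*k**2 + 48*k + 11)/(k**2 + 9*k + 20)

Invalid: residual \frac{\left(-2\right)^{k + 1} \left(6 k^{3} + 37 k^{2} + 48 k + 11\right)}{k^{2} + 9 k + 20} ≠ 0.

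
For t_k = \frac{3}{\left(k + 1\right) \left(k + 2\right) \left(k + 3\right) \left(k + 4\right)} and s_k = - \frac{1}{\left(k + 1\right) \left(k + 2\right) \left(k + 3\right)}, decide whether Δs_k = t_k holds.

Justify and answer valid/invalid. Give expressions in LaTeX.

valid; difference matches t_k

s_(k+1) = -1/((k + 2)*(k + 3)*(k + 4))
s_(k+1) − s_k = 3/((k + 1)*(k + 2)*(k + 3)*(k + 4))
(s_(k+1) − s_k) − t_k = 0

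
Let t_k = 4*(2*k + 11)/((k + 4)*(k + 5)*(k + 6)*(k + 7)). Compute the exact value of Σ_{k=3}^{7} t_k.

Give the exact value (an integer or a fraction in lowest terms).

Ratio r(k) = (k + 4)*(2*k + 13)/((k + 8)*(2*k + 11)).
Take A(k)=k + 4, B(k)=k + 8, C(k)=k + 11/2.
f must satisfy (k + 4)·f(k+1) − (k + 7)·f(k) = k + 11/2.
From deg A=1, deg B=1, deg C=1: d=3.
Solve for f: f(k) = k*(k + 5)*(k + 10)/48 (degree 3 ≤ 3).
So s_k = (B(k−1)f/C)·t_k = (k*(k + 5)*(k + 7)*(k + 10)/(24*(2*k + 11)))·t_k = k*(k + 10)/(6*(k**2 + 10*k + 24)).
s_(k+1) − s_k = 4*(2*k + 11)/(k**4 + 22*k**3 + 179*k**2 + 638*k + 840) = t_k.
Σ_(k=3)^(7) t_k = s_(8) − s_(3) = 1/7 − (13/126) = 5/126.

Σ = 5/126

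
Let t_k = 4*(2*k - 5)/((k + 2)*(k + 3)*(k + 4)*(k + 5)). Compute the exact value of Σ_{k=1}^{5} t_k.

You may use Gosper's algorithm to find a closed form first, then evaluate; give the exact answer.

Compute t_(k+1)/t_k: get (k + 2)*(2*k - 3)/((k + 6)*(2*k - 5)).
Factor: A=k + 2; B=k + 6; C=k - 5/2.
Key eq: (k + 2)·f(k+1) = (k + 5)·f(k) + (k - 5/2).
deg f ≤ 3 (via 1,1,1).
Coefficient equations give f(k) = -k*(k**2 + 9*k + 50)/48.
R(k) = B(k−1)·f(k)/C(k) = -k*(k + 5)*(k**2 + 9*k + 50)/(24*(2*k - 5)); s_k = R·t_k = k*(-k**2 - 9*k - 50)/(6*(k + 2)*(k + 3)*(k + 4)).
Δs = 4*(2*k - 5)/(k**4 + 14*k**3 + 71*k**2 + 154*k + 120), as required.
Telescoping: Σ = s_(6) − s_(1) = -7/36 − (-1/6) = -1/36.

Σ = -1/36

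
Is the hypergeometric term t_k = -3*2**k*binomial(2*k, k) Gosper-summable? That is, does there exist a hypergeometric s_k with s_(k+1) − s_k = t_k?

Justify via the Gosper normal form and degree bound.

No — key equation has no polynomial f.

r(k) = 4*(2*k + 1)/(k + 1) after simplifying.
Gosper form: A/B · C(k+1)/C(k) with A=8*k + 4, B=k + 1, C=1.
Set up (8*k + 4)·f(k+1) − (k)·f(k) − (1) = 0.
Bound: deg f ≤ -1.
Bound -1 < 0, so the key equation has no polynomial solution.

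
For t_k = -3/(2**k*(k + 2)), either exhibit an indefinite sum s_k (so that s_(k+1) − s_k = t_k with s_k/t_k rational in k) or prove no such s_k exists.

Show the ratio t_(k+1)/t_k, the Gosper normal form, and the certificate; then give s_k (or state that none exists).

not Gosper-summable; s_k does not exist

r(k) = (k + 2)/(2*(k + 3)) after simplifying.
So A=k/2 + 1 and B=k + 3, with C=1.
Solve (k/2 + 1)·f(k+1) − (k + 2)·f(k) = 1.
d = -1 from the (1,1,0) case.
d = -1 < 0 ⇒ no nonzero polynomial f; not summable.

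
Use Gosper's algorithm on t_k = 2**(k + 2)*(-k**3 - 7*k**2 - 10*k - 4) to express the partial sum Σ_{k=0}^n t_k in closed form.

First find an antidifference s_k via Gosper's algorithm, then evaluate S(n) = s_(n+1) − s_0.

S(n) = 2**(n + 3)*(-n**3 - 4*n**2 - 5*n - 2)

Ratio r(k) = 2*(k**3 + 10*k**2 + 27*k + 22)/(k**3 + 7*k**2 + 10*k + 4).
A = 2, B = 1, C = k**3 + 7*k**2 + 10*k + 4.
Need (2)·f(k+1) − (1)·f(k) = k**3 + 7*k**2 + 10*k + 4.
Bound: deg f ≤ 3.
Solve for f: f(k) = k**2*(k + 1) (degree 3 ≤ 3).
Certificate R = B(k−1)f/C = k**2/(k**2 + 6*k + 4) gives s_k = 2**(k + 2)*k**2*(-k - 1).
Δs = 2**(k + 2)*(-k**3 - 7*k**2 - 10*k - 4), as required.
Telescope: S(n) = s_(n+1) − s_(0) = 2**(n + 3)*(-n**3 - 4*n**2 - 5*n - 2) − (0) = 2**(n + 3)*(-n**3 - 4*n**2 - 5*n - 2).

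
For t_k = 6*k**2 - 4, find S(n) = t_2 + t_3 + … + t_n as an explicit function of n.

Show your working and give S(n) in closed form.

Compute t_(k+1)/t_k: get (3*(k + 1)**2 - 2)/(3*k**2 - 2).
Factor: A=1; B=1; C=k**2 - 2/3.
Key eq: (1)·f(k+1) = (1)·f(k) + (k**2 - 2/3).
d = 3 from the (0,0,2) case.
Match coefficients ⇒ f(k) = k*(2*k**2 - 3*k - 3)/6.
Then R = B(k−1)f/C = k*(2*k**2 - 3*k - 3)/(2*(3*k**2 - 2)), so s_k = R(k)·t_k = k*(2*k**2 - 3*k - 3).
Δs = 6*k**2 - 4, as required.
Telescope: S(n) = s_(n+1) − s_(2) = 2*n**3 + 3*n**2 - 3*n - 4 − (-2) = 2*n**3 + 3*n**2 - 3*n - 2.

S(n) = 2*n**3 + 3*n**2 - 3*n - 2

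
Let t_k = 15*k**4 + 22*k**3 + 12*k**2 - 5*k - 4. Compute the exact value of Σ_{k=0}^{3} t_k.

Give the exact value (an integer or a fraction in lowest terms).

Compute t_(k+1)/t_k: get (15*k**4 + 82*k**3 + 168*k**2 + 145*k + 40)/(15*k**4 + 22*k**3 + 12*k**2 - 5*k - 4).
A = 1, B = 1, C = k**4 + 22*k**3/15 + 4*k**2/5 - k/3 - 4/15.
Need (1)·f(k+1) − (1)·f(k) = k**4 + 22*k**3/15 + 4*k**2/5 - k/3 - 4/15.
From deg A=0, deg B=0, deg C=4: d=5.
Match coefficients ⇒ f(k) = k**2*(3*k**3 - 2*k**2 - 2*k - 3)/15.
Then R = B(k−1)f/C = k**2*(3*k**3 - 2*k**2 - 2*k - 3)/(15*k**4 + 22*k**3 + 12*k**2 - 5*k - 4), so s_k = R(k)·t_k = k**2*(3*k**3 - 2*k**2 - 2*k - 3).
Verify: 15*k**4 + 22*k**3 + 12*k**2 - 5*k - 4 matches t_k.
Sum = s_(4) − s_(0); s_(4) = 2384, s_(0) = 0 ⇒ 2384.

Σ = 2384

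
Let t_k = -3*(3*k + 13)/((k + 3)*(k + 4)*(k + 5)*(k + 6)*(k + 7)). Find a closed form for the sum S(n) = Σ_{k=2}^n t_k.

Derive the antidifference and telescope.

S(n) = 3*(-n**3 - 17*n**2 - 94*n + 112)/(280*(n**3 + 17*n**2 + 94*n + 168))

The ratio is (k + 3)*(3*k + 16)/((k + 8)*(3*k + 13)).
Normal form (A,B,C) = (k + 3, k + 8, k + 13/3).
Solve (k + 3)·f(k+1) − (k + 7)·f(k) = k + 13/3.
Bound: deg f ≤ 4.
Solving with deg f ≤ 4: f(k) = k*(k + 4)*(k**2 + 14*k + 63)/270.
Then R = B(k−1)f/C = k*(k + 4)*(k + 7)*(k**2 + 14*k + 63)/(90*(3*k + 13)), so s_k = R(k)·t_k = k*(-k**2 - 14*k - 63)/(30*(k**3 + 14*k**2 + 63*k + 90)).
Verify: 3*(-3*k - 13)/(k**5 + 25*k**4 + 245*k**3 + 1175*k**2 + 2754*k + 2520) matches t_k.
Evaluate: s_(n+1) = (-n**3 - 17*n**2 - 94*n - 78)/(30*(n**3 + 17*n**2 + 94*n + 168)); subtract s_(2) = -19/840 ⇒ S(n) = 3*(-n**3 - 17*n**2 - 94*n + 112)/(280*(n**3 + 17*n**2 + 94*n + 168)).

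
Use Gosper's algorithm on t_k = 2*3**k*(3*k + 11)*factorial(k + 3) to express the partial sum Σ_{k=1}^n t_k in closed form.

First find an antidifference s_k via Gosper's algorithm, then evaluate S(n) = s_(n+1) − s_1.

The ratio is 3*(k + 4)*(3*k + 14)/(3*k + 11).
So A=3*k + 12 and B=1, with C=k + 11/3.
Set up (3*k + 12)·f(k+1) − (1)·f(k) − (k + 11/3) = 0.
d = 0 from the (1,0,1) case.
Solving with deg f ≤ 0: f(k) = 1/3.
R(k) = B(k−1)·f(k)/C(k) = 1/(3*k + 11); s_k = R·t_k = 2*3**k*factorial(k + 3).
s_(k+1) − s_k = 2*3**k*(3*k + 11)*factorial(k + 3) = t_k.
Σ_(k=1)^n t_k = s_(n+1) − s_(1) = (6*3**n*factorial(n + 4)) − (144), i.e. 6*3**n*factorial(n + 4) - 144.

S(n) = 6*3**n*factorial(n + 4) - 144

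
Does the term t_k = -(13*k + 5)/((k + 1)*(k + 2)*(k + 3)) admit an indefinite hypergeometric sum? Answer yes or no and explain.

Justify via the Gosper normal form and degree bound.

Step 1: r(k) = (k + 1)*(13*k + 18)/((k + 4)*(13*k + 5)).
Take A(k)=k + 1, B(k)=k + 4, C(k)=k + 5/13.
f must satisfy (k + 1)·f(k+1) − (k + 3)·f(k) = k + 5/13.
From deg A=1, deg B=1, deg C=1: d=2.
Coefficient equations give f(k) = k*(9*k + 1)/26.
So s_k = (B(k−1)f/C)·t_k = (k*(k + 3)*(9*k + 1)/(2*(13*k + 5)))·t_k = k*(-9*k - 1)/(2*(k + 1)*(k + 2)).
Check: Δs_k = (-13*k - 5)/(k**3 + 6*k**2 + 11*k + 6). ✓

Yes. s_k = k*(-9*k - 1)/(2*(k + 1)*(k + 2)).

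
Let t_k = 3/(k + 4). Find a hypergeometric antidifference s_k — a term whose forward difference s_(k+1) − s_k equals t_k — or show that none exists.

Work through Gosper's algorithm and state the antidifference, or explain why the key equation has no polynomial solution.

t_(k+1)/t_k = (k + 4)/(k + 5).
Normal form (A,B,C) = (k + 4, k + 5, 1).
Solve (k + 4)·f(k+1) − (k + 4)·f(k) = 1.
From deg A=1, deg B=1, deg C=0: d=0.
Put f(k) = c0: A·f(k+1) − B(k−1)·f(k) − C = -1; need -1 = 0 — inconsistent ⇒ no f, not summable.

no hypergeometric antidifference exists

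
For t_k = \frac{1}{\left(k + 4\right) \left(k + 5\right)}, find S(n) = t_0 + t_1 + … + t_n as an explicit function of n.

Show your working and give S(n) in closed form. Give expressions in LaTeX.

Step 1: r(k) = (k + 4)/(k + 6).
So A=k + 4 and B=k + 6, with C=1.
Need (k + 4)·f(k+1) − (k + 5)·f(k) = 1.
From deg A=1, deg B=1, deg C=0: d=1.
Match coefficients ⇒ f(k) = k/4.
Then R = B(k−1)f/C = k*(k + 5)/4, so s_k = R(k)·t_k = k/(4*(k + 4)).
Check: Δs_k = 1/(k**2 + 9*k + 20). ✓
Σ_(k=0)^n t_k = s_(n+1) − s_(0) = ((n + 1)/(4*(n + 5))) − (0), i.e. (n + 1)/(4*(n + 5)).

S(n) = \frac{n + 1}{4 \left(n + 5\right)}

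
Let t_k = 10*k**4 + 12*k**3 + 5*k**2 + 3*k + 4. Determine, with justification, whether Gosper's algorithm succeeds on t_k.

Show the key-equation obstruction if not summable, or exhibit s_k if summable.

The ratio is (10*k**4 + 52*k**3 + 101*k**2 + 89*k + 34)/(10*k**4 + 12*k**3 + 5*k**2 + 3*k + 4).
Normal form (A,B,C) = (1, 1, k**4 + 6*k**3/5 + k**2/2 + 3*k/10 + 2/5).
Key eq: (1)·f(k+1) = (1)·f(k) + (k**4 + 6*k**3/5 + k**2/2 + 3*k/10 + 2/5).
From deg A=0, deg B=0, deg C=4: d=5.
Coefficient equations give f(k) = k*(2*k**4 - 2*k**3 - k**2 + 2*k + 3)/10.
Certificate R = B(k−1)f/C = k*(2*k**4 - 2*k**3 - k**2 + 2*k + 3)/(10*k**4 + 12*k**3 + 5*k**2 + 3*k + 4) gives s_k = k*(2*k**4 - 2*k**3 - k**2 + 2*k + 3).
Δs = 10*k**4 + 12*k**3 + 5*k**2 + 3*k + 4, as required.

Yes. s_k = k*(2*k**4 - 2*k**3 - k**2 + 2*k + 3).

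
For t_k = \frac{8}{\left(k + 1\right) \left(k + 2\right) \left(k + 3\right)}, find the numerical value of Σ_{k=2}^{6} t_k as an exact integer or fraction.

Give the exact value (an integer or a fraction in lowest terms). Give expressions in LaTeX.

Σ = 5/18

Ratio r(k) = (k + 1)/(k + 4).
Factor: A=k + 1; B=k + 4; C=1.
f must satisfy (k + 1)·f(k+1) − (k + 3)·f(k) = 1.
deg f ≤ 2 (via 1,1,0).
Coefficient equations give f(k) = k*(k + 3)/4.
Get s_k = R·t_k = 2*k*(k + 3)/((k + 1)*(k + 2)) with R(k) = B(k−1)f(k)/C(k) = k*(k + 3)**2/4.
Δs = 8/(k**3 + 6*k**2 + 11*k + 6), as required.
Sum = s_(7) − s_(2); s_(7) = 35/18, s_(2) = 5/3 ⇒ 5/18.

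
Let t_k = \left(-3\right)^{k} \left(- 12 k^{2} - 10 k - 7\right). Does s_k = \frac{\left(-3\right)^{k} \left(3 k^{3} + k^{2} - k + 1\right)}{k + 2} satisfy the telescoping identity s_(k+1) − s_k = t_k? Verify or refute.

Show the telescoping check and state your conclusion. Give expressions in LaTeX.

s_(k+1) = (-3)**(k + 1)*(-k + 3*(k + 1)**3 + (k + 1)**2)/(k + 3)
s_(k+1) − s_k = (-3)**k*(-12*k**4 - 58*k**3 - 92*k**2 - 70*k - 27)/(k**2 + 5*k + 6)
(s_(k+1) − s_k) − t_k = (-3)**k*(12*k**3 + 37*k**2 + 25*k + 15)/(k**2 + 5*k + 6)

Invalid: residual \frac{\left(-3\right)^{k} \left(12 k^{3} + 37 k^{2} + 25 k + 15\right)}{k^{2} + 5 k + 6} ≠ 0.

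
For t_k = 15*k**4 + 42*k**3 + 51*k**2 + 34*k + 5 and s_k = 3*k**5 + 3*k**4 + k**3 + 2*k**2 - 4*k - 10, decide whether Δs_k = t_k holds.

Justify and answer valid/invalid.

s_(k+1) = 3*k**5 + 18*k**4 + 43*k**3 + 53*k**2 + 30*k - 5
s_(k+1) − s_k = 15*k**4 + 42*k**3 + 51*k**2 + 34*k + 5
(s_(k+1) − s_k) − t_k = 0

valid; difference matches t_k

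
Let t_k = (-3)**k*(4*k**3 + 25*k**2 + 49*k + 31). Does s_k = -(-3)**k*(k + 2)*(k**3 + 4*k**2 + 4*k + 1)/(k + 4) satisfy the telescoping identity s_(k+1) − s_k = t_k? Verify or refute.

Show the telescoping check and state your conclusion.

Invalid: residual (-3)**k*(-8*k**4 - 84*k**3 - 306*k**2 - 462*k - 250)/(k**2 + 9*k + 20) ≠ 0.

s_(k+1) = 3*(-3)**k*(k**4 + 10*k**3 + 36*k**2 + 55*k + 30)/(k + 5)
s_(k+1) − s_k = (-3)**k*(4*k**5 + 53*k**4 + 270*k**3 + 666*k**2 + 797*k + 370)/(k**2 + 9*k + 20)
(s_(k+1) − s_k) − t_k = (-3)**k*(-8*k**4 - 84*k**3 - 306*k**2 - 462*k - 250)/(k**2 + 9*k + 20)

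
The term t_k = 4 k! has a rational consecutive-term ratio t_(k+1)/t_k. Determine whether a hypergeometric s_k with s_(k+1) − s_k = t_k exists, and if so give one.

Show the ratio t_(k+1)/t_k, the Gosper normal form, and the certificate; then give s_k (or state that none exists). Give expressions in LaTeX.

not Gosper-summable; s_k does not exist

Compute t_(k+1)/t_k: get k + 1.
Gosper form: A/B · C(k+1)/C(k) with A=k + 1, B=1, C=1.
Solve (k + 1)·f(k+1) − (1)·f(k) = 1.
Bound: deg f ≤ -1.
deg f ≤ -1 is impossible — no certificate.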